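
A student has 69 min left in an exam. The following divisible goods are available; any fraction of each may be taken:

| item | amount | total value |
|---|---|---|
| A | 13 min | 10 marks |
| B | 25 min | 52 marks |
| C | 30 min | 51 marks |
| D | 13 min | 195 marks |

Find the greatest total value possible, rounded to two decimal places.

298.77

Take in order of value per unit:
- D (195/13 per unit): all 13 → value 195, running total 195.00
- B (52/25 per unit): all 25 → value 52, running total 247.00
- C (51/30 per unit): all 30 → value 51, running total 298.00
- A (10/13 per unit): 1 of 13 → value 1×10/13 = 0.7692, running total 298.77
Total 298.77.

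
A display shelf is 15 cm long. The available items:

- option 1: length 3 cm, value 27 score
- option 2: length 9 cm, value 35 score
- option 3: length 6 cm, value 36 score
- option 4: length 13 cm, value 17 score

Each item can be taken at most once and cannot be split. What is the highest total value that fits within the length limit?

Check high-value combinations within 15 cm:
- option 2+option 3: length 9+6=15, value 35+36=71
- option 1+option 3: length 3+6=9, value 27+36=63
- option 1+option 2: length 3+9=12, value 27+35=62
- option 3: length 6, value 36
- option 2: length 9, value 35
Best: 71 score.

71 score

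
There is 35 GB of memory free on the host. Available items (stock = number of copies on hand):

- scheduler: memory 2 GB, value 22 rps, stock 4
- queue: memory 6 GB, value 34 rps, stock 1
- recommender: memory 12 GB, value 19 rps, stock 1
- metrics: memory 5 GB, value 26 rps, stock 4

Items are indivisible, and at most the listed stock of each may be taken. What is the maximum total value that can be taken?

Best selections within memory 35 and stock limits:
- 4×scheduler + 1×queue + 4×metrics: memory 34, value 226
- 3×scheduler + 1×queue + 4×metrics: memory 32, value 204
Best: 226 rps.

226 rps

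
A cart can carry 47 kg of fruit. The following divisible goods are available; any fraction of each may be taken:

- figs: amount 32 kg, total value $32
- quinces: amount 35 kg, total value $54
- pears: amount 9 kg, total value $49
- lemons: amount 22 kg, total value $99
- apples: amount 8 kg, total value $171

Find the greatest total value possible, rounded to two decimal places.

Take in order of value per unit:
- apples (171/8 per unit): all 8 → value 171, running total 171.00
- pears (49/9 per unit): all 9 → value 49, running total 220.00
- lemons (99/22 per unit): all 22 → value 99, running total 319.00
- quinces (54/35 per unit): 8 of 35 → value 8×54/35 = 12.3429, running total 331.34
Total 331.34.

331.34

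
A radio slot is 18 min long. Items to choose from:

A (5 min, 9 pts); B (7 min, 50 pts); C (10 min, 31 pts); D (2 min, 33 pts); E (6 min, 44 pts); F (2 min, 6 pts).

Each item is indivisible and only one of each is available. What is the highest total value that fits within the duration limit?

133 pts

Check high-value combinations within 18 min:
- B+D+E+F: duration 7+2+6+2=17, value 50+33+44+6=133
- B+D+E: duration 7+2+6=15, value 50+33+44=127
- C+D+E: duration 10+2+6=18, value 31+33+44=108
- A+B+E: duration 5+7+6=18, value 9+50+44=103
- B+E+F: duration 7+6+2=15, value 50+44+6=100
Best: 133 pts.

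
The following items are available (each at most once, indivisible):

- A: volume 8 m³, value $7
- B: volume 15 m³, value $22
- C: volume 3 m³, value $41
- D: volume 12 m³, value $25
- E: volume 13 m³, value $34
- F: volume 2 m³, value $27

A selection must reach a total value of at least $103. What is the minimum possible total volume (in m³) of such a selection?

Subsets with value ≥ 103, sorted by total volume:
- A+C+E+F: volume 26, value 109
- C+D+E+F: volume 30, value 127
Minimum volume: 26 m³.

26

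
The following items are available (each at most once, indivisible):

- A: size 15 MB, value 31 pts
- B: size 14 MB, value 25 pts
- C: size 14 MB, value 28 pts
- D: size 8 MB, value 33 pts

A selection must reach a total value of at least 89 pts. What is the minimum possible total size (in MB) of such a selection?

37

Subsets with value ≥ 89, sorted by total size:
- A+C+D: size 37, value 92
- A+B+D: size 37, value 89
- A+B+C+D: size 51, value 117
Minimum size: 37 MB.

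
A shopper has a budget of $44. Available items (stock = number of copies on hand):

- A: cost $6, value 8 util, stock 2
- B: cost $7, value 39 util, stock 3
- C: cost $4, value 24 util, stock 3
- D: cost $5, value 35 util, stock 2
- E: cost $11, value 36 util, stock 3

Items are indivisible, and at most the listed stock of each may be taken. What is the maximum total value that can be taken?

Top feasible selections:
- 3×B + 3×C + 2×D: cost 43, value 259
- 3×B + 2×C + 2×D: cost 39, value 235
- 2×B + 2×C + 2×D + 1×E: cost 43, value 232
Best: 259 util.

259 util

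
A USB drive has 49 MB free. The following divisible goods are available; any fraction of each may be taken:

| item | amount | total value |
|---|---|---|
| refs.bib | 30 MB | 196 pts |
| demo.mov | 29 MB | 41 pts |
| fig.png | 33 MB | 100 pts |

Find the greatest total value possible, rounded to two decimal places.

253.58

Take in order of value per unit:
- refs.bib (196/30 per unit): all 30 → value 196, running total 196.00
- fig.png (100/33 per unit): 19 of 33 → value 19×100/33 = 57.5758, running total 253.58
Total 253.58.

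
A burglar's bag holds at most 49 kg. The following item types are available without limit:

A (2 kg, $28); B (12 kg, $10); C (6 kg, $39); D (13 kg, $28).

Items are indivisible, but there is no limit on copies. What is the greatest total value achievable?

Best value-per-unit is A at 28/2, and filling with it alone uses weight 24×2=48. No mix of the others beats 24×28 = 672.

$672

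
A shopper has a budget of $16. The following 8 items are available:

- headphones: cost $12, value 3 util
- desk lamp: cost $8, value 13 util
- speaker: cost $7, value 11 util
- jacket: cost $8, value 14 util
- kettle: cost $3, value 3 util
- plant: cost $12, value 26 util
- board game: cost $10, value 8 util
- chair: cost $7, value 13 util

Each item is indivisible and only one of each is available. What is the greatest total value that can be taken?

Check high-value combinations within $16:
- kettle+plant: cost 3+12=15, value 3+26=29
- jacket+chair: cost 8+7=15, value 14+13=27
- desk lamp+jacket: cost 8+8=16, value 13+14=27
Best: 29 util.

29 util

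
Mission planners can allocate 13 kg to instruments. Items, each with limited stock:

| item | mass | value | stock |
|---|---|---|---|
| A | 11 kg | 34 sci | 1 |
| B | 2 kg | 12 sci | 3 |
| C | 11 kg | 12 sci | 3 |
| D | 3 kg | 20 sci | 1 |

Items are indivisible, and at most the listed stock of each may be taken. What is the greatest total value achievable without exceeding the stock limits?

56 sci

Top feasible selections:
- 3×B + 1×D: mass 9, value 56
- 1×A + 1×B: mass 13, value 46
- 2×B + 1×D: mass 7, value 44
Best: 56 sci.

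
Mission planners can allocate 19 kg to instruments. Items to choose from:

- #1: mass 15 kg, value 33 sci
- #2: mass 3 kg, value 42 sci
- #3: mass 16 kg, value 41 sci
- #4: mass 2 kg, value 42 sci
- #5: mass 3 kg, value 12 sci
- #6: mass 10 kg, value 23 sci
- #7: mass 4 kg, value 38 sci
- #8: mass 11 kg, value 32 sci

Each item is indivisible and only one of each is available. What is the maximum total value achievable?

Check high-value combinations within 19 kg:
- #2+#4+#6+#7: mass 3+2+10+4=19, value 42+42+23+38=145
- #2+#4+#5+#7: mass 3+2+3+4=12, value 42+42+12+38=134
- #2+#4+#5+#8: mass 3+2+3+11=19, value 42+42+12+32=128
Best: 145 sci.

145 sci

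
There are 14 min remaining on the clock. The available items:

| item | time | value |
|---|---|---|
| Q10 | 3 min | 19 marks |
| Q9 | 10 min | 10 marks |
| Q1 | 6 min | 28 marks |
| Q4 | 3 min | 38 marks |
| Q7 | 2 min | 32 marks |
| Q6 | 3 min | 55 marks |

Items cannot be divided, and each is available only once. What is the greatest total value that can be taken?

Check high-value combinations within 14 min:
- Q1+Q4+Q7+Q6: time 6+3+2+3=14, value 28+38+32+55=153
- Q10+Q4+Q7+Q6: time 3+3+2+3=11, value 19+38+32+55=144
- Q10+Q1+Q7+Q6: time 3+6+2+3=14, value 19+28+32+55=134
- Q4+Q7+Q6: time 3+2+3=8, value 38+32+55=125
- Q1+Q4+Q6: time 6+3+3=12, value 28+38+55=121
Best: 153 marks.

153 marks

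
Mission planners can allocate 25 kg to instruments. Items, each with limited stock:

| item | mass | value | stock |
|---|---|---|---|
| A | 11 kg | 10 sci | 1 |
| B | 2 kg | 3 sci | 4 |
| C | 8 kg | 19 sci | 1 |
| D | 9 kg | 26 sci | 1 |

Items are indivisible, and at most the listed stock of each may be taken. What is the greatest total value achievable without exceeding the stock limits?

Top feasible selections:
- 4×B + 1×C + 1×D: mass 25, value 57
- 3×B + 1×C + 1×D: mass 23, value 54
Best: 57 sci.

57 sci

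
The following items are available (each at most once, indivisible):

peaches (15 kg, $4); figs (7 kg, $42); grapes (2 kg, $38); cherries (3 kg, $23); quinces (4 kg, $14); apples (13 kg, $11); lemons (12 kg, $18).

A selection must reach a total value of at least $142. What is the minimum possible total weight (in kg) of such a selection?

41

Subsets with value ≥ 142, sorted by total weight:
- figs+grapes+cherries+quinces+apples+lemons: weight 41, value 146
- peaches+figs+grapes+cherries+quinces+apples+lemons: weight 56, value 150
Minimum weight: 41 kg.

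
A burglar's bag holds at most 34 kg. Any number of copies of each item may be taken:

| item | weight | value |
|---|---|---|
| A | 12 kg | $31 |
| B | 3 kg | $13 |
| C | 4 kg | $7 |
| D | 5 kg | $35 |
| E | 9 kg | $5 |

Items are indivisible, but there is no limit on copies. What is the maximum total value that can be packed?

$223

Best value-per-unit is D at 35/5; filling with it alone gives 6×35 = 210.
Optimal mix: 1×B + 6×D → weight 33, value 223.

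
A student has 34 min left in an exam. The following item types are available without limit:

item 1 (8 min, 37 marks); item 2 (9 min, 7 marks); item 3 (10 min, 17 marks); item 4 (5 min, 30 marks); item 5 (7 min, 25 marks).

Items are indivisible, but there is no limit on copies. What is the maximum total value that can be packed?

Best value-per-unit is item 4 at 30/5; filling with it alone gives 6×30 = 180.
Optimal mix: 1×item 1 + 5×item 4 → time 33, value 187.

187 marks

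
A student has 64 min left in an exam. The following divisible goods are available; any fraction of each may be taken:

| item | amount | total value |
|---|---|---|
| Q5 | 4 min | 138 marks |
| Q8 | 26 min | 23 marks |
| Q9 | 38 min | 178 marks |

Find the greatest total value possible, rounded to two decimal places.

Take in order of value per unit:
- Q5 (138/4 per unit): all 4 → value 138, running total 138.00
- Q9 (178/38 per unit): all 38 → value 178, running total 316.00
- Q8 (23/26 per unit): 22 of 26 → value 22×23/26 = 19.4615, running total 335.46
Total 335.46.

335.46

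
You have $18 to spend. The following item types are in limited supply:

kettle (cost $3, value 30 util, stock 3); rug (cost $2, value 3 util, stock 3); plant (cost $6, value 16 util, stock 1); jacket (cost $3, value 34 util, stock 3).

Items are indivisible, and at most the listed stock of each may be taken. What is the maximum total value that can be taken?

192 util

Best selections within cost 18 and stock limits:
- 3×kettle + 3×jacket: cost 18, value 192
- 2×kettle + 1×rug + 3×jacket: cost 17, value 165
- 2×kettle + 3×jacket: cost 15, value 162
- 3×kettle + 1×rug + 2×jacket: cost 17, value 161
Best: 192 util.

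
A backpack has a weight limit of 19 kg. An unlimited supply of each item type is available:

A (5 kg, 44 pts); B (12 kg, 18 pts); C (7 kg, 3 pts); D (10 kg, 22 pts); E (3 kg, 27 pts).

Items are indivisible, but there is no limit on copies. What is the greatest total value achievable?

Best value-per-unit is E at 27/3; filling with it alone gives 6×27 = 162.
Optimal mix: 2×A + 3×E → weight 19, value 169.

169 pts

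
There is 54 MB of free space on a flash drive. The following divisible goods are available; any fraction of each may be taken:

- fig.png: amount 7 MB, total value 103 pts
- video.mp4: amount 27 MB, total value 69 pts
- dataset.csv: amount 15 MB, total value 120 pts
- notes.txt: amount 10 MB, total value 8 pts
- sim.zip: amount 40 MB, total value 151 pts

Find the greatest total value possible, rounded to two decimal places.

343.80

Take in order of value per unit:
- fig.png (103/7 per unit): all 7 → value 103, running total 103.00
- dataset.csv (120/15 per unit): all 15 → value 120, running total 223.00
- sim.zip (151/40 per unit): 32 of 40 → value 32×151/40 = 120.8000, running total 343.80
Total 343.80.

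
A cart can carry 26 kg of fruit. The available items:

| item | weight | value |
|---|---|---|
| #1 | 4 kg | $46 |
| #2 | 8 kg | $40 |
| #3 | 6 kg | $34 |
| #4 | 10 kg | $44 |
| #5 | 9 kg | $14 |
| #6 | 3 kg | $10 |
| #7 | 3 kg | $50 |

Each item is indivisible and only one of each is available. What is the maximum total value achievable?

$184

Check high-value combinations within 26 kg:
- #1+#3+#4+#6+#7: weight 4+6+10+3+3=26, value 46+34+44+10+50=184
- #1+#2+#3+#6+#7: weight 4+8+6+3+3=24, value 46+40+34+10+50=180
- #1+#2+#4+#7: weight 4+8+10+3=25, value 46+40+44+50=180
Best: $184.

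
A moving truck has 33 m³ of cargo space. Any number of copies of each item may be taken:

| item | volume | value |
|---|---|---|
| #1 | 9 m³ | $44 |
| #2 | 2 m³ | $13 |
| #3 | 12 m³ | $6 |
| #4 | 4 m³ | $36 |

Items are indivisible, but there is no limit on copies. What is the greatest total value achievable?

$288

Best value-per-unit is #4 at 36/4, and filling with it alone uses volume 8×4=32. No mix of the others beats 8×36 = 288.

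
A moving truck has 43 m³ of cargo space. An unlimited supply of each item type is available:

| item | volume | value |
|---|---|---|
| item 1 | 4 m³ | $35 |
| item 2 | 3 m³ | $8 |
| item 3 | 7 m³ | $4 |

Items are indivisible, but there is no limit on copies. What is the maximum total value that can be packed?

$358

Best value-per-unit is item 1 at 35/4; filling with it alone gives 10×35 = 350.
Optimal mix: 10×item 1 + 1×item 2 → volume 43, value 358.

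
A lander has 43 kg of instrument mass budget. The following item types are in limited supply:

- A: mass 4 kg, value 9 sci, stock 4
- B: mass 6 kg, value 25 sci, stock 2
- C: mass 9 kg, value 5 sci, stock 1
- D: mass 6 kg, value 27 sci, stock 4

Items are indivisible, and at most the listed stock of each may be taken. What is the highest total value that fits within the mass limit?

167 sci

Best selections within mass 43 and stock limits:
- 1×A + 2×B + 4×D: mass 40, value 167
- 3×A + 1×B + 4×D: mass 42, value 160
- 2×B + 4×D: mass 36, value 158
- 3×A + 2×B + 3×D: mass 42, value 158
Best: 167 sci.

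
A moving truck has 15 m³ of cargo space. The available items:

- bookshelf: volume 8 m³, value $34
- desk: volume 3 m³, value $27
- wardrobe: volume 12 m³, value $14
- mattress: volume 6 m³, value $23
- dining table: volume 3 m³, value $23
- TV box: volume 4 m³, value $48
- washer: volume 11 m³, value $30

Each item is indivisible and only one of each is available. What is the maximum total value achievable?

$109

Check high-value combinations within 15 m³:
- bookshelf+desk+TV box: volume 8+3+4=15, value 34+27+48=109
- bookshelf+dining table+TV box: volume 8+3+4=15, value 34+23+48=105
- desk+dining table+TV box: volume 3+3+4=10, value 27+23+48=98
Best: $109.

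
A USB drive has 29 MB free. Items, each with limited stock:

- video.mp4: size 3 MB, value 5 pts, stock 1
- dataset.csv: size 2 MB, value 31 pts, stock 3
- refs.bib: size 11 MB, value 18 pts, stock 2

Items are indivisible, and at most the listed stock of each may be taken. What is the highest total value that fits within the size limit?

129 pts

Best selections within size 29 and stock limits:
- 3×dataset.csv + 2×refs.bib: size 28, value 129
- 1×video.mp4 + 3×dataset.csv + 1×refs.bib: size 20, value 116
- 3×dataset.csv + 1×refs.bib: size 17, value 111
- 1×video.mp4 + 2×dataset.csv + 2×refs.bib: size 29, value 103
Best: 129 pts.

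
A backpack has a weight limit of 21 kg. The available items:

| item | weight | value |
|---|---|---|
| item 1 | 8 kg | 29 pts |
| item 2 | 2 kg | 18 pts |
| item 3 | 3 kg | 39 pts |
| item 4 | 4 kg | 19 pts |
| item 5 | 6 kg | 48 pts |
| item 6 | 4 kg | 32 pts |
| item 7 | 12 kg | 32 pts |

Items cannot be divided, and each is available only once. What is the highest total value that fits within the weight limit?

156 pts

This is a 0/1 knapsack; check combinations near the capacity.
- item 2+item 3+item 4+item 5+item 6: weight 2+3+4+6+4=19, value 18+39+19+48+32=156
- item 1+item 3+item 5+item 6: weight 8+3+6+4=21, value 29+39+48+32=148
- item 3+item 4+item 5+item 6: weight 3+4+6+4=17, value 39+19+48+32=138
- item 2+item 3+item 5+item 6: weight 2+3+6+4=15, value 18+39+48+32=137
- item 1+item 2+item 3+item 4+item 6: weight 8+2+3+4+4=21, value 29+18+39+19+32=137
Best: 156 pts.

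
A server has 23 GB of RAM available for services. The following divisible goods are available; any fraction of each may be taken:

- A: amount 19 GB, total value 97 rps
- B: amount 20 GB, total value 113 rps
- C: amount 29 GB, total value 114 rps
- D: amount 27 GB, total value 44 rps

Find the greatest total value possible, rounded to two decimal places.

Take in order of value per unit:
- B (113/20 per unit): all 20 → value 113, running total 113.00
- A (97/19 per unit): 3 of 19 → value 3×97/19 = 15.3158, running total 128.32
Total 128.32.

128.32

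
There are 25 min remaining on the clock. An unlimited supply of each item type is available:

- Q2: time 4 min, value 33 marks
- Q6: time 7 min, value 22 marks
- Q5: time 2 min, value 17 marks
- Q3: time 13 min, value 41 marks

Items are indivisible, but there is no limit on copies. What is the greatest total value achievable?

Best value-per-unit is Q5 at 17/2, and filling with it alone uses time 12×2=24. No mix of the others beats 12×17 = 204.

204 marks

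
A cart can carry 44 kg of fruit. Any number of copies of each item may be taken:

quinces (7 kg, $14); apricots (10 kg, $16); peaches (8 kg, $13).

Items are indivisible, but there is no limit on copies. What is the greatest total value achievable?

$84

Best value-per-unit is quinces at 14/7, and filling with it alone uses weight 6×7=42. No mix of the others beats 6×14 = 84.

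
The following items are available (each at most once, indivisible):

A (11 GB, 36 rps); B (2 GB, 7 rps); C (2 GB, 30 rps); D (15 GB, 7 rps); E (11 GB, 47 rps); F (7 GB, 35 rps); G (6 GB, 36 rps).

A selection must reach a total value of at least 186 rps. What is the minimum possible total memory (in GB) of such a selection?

Subsets with value ≥ 186, sorted by total memory:
- A+B+C+E+F+G: memory 39, value 191
- A+C+D+E+F+G: memory 52, value 191
- A+B+C+D+E+F+G: memory 54, value 198
Minimum memory: 39 GB.

39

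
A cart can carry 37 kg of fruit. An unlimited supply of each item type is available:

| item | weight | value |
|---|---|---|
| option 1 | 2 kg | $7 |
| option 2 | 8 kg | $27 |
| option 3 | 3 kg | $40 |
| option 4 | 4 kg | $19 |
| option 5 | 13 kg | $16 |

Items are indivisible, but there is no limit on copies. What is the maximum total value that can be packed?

Best value-per-unit is option 3 at 40/3, and filling with it alone uses weight 12×3=36. No mix of the others beats 12×40 = 480.

$480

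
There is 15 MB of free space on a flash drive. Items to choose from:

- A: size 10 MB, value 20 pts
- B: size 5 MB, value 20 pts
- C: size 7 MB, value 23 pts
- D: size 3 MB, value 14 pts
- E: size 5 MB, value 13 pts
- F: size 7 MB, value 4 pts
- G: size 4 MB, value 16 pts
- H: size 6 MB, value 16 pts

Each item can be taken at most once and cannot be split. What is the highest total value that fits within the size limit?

57 pts

Check high-value combinations within 15 MB:
- B+C+D: size 5+7+3=15, value 20+23+14=57
- C+D+G: size 7+3+4=14, value 23+14+16=53
- B+G+H: size 5+4+6=15, value 20+16+16=52
- B+D+G: size 5+3+4=12, value 20+14+16=50
Best: 57 pts.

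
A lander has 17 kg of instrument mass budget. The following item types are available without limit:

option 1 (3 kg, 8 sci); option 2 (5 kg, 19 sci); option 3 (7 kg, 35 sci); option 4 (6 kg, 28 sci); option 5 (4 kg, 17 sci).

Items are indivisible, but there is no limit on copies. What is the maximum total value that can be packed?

Best value-per-unit is option 3 at 35/7; filling with it alone gives 2×35 = 70.
Optimal mix: 1×option 3 + 1×option 4 + 1×option 5 → mass 17, value 80.

80 sci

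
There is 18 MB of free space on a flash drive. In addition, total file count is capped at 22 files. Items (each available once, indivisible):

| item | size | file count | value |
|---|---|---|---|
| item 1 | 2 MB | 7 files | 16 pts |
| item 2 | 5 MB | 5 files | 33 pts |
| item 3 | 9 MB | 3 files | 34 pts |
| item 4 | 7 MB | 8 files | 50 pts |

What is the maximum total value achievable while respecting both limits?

100 pts

Feasible sets respecting both limits:
- item 1+item 3+item 4: size 18, file count 18, value 100
- item 1+item 2+item 4: size 14, file count 20, value 99
- item 3+item 4: size 16, file count 11, value 84
Best: 100 pts.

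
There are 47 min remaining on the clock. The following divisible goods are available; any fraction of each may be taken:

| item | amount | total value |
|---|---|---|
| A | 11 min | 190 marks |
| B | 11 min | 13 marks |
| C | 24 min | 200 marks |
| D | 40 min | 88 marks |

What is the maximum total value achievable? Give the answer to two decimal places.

416.40

Take in order of value per unit:
- A (190/11 per unit): all 11 → value 190, running total 190.00
- C (200/24 per unit): all 24 → value 200, running total 390.00
- D (88/40 per unit): 12 of 40 → value 12×88/40 = 26.4000, running total 416.40
Total 416.40.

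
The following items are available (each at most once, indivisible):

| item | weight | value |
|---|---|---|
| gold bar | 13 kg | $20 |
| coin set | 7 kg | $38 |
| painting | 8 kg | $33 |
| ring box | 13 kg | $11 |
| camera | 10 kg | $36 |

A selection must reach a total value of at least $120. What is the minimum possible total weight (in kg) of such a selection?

38

Subsets with value ≥ 120, sorted by total weight:
- gold bar+coin set+painting+camera: weight 38, value 127
- gold bar+coin set+painting+ring box+camera: weight 51, value 138
Minimum weight: 38 kg.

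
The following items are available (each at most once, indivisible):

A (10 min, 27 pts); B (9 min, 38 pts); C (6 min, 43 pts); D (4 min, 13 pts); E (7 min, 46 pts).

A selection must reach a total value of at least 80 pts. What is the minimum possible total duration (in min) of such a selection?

Subsets with value ≥ 80, sorted by total duration:
- C+E: duration 13, value 89
- B+C: duration 15, value 81
Minimum duration: 13 min.

13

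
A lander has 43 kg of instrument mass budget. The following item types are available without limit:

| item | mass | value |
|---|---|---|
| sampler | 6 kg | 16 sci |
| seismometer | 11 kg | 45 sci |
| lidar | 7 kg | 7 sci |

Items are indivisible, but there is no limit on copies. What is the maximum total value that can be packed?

Best value-per-unit is seismometer at 45/11; filling with it alone gives 3×45 = 135.
Optimal mix: 1×sampler + 3×seismometer → mass 39, value 151.

151 sci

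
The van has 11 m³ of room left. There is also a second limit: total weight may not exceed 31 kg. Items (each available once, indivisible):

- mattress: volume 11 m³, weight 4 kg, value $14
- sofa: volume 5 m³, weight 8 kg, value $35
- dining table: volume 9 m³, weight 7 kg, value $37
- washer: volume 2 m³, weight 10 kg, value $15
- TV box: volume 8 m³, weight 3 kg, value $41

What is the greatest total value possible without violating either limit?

Feasible sets respecting both limits:
- washer+TV box: volume 10, weight 13, value 56
- dining table+washer: volume 11, weight 17, value 52
- sofa+washer: volume 7, weight 18, value 50
- TV box: volume 8, weight 3, value 41
Best: $56.

$56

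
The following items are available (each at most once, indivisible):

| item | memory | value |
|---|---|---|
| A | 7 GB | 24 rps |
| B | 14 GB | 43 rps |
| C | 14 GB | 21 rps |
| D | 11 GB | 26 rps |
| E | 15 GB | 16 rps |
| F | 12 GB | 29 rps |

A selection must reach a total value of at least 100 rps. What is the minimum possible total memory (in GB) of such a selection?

Subsets with value ≥ 100, sorted by total memory:
- A+B+D+F: memory 44, value 122
- A+C+D+F: memory 44, value 100
- A+B+C+D: memory 46, value 114
- A+B+C+F: memory 47, value 117
Minimum memory: 44 GB.

44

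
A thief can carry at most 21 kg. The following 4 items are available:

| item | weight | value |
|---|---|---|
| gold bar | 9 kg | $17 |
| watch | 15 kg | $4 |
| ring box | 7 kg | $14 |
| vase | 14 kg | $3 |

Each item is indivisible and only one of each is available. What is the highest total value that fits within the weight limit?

$31

This is a 0/1 knapsack; check combinations near the capacity.
- gold bar+ring box: weight 9+7=16, value 17+14=31
- gold bar: weight 9, value 17
- ring box+vase: weight 7+14=21, value 14+3=17
- ring box: weight 7, value 14
- watch: weight 15, value 4
Best: $31.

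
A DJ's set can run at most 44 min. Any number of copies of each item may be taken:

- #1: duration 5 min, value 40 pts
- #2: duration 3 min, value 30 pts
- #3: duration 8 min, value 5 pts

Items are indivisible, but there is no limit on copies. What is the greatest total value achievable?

Best value-per-unit is #2 at 30/3; filling with it alone gives 14×30 = 420.
Optimal mix: 1×#1 + 13×#2 → duration 44, value 430.

430 pts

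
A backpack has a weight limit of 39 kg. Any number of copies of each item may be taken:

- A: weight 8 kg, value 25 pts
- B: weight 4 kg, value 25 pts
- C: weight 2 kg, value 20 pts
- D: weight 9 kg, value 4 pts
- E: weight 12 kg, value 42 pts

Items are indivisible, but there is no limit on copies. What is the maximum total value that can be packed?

380 pts

Best value-per-unit is C at 20/2, and filling with it alone uses weight 19×2=38. No mix of the others beats 19×20 = 380.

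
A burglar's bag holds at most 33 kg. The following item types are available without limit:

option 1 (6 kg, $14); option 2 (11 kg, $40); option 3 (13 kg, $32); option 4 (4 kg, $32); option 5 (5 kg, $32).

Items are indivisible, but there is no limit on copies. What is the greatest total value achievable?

$256

Best value-per-unit is option 4 at 32/4, and filling with it alone uses weight 8×4=32. No mix of the others beats 8×32 = 256.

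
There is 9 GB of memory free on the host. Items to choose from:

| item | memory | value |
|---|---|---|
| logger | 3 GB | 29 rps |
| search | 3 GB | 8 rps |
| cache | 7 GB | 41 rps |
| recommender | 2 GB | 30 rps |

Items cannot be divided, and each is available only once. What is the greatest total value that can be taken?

Check high-value combinations within 9 GB:
- cache+recommender: memory 7+2=9, value 41+30=71
- logger+search+recommender: memory 3+3+2=8, value 29+8+30=67
- logger+recommender: memory 3+2=5, value 29+30=59
- cache: memory 7, value 41
- search+recommender: memory 3+2=5, value 8+30=38
Best: 71 rps.

71 rps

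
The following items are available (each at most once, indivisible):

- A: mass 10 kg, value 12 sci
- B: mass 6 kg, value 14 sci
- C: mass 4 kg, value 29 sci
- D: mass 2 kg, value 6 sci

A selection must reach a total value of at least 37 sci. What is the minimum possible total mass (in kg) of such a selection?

10

Subsets with value ≥ 37, sorted by total mass:
- B+C: mass 10, value 43
- B+C+D: mass 12, value 49
Minimum mass: 10 kg.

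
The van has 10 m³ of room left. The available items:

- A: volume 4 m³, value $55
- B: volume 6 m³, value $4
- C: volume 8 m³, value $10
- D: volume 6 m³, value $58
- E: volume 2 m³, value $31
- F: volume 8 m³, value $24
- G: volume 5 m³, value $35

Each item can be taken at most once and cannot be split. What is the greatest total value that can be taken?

$113

Check high-value combinations within 10 m³:
- A+D: volume 4+6=10, value 55+58=113
- A+G: volume 4+5=9, value 55+35=90
- D+E: volume 6+2=8, value 58+31=89
Best: $113.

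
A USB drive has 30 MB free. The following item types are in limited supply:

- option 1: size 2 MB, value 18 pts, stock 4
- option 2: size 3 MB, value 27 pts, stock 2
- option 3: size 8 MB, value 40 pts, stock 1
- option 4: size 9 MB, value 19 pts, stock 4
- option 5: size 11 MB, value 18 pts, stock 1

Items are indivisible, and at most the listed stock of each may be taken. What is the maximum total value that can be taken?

167 pts

Top feasible selections:
- 3×option 1 + 2×option 2 + 1×option 3 + 1×option 4: size 29, value 167
- 4×option 1 + 2×option 2 + 1×option 3: size 22, value 166
- 4×option 1 + 1×option 2 + 1×option 3 + 1×option 4: size 28, value 158
Best: 167 pts.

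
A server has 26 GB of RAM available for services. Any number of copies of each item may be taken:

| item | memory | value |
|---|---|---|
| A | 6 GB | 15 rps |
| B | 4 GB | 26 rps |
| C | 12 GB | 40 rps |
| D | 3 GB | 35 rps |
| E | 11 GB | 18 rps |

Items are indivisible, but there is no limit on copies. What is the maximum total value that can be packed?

Best value-per-unit is D at 35/3, and filling with it alone uses memory 8×3=24. No mix of the others beats 8×35 = 280.

280 rps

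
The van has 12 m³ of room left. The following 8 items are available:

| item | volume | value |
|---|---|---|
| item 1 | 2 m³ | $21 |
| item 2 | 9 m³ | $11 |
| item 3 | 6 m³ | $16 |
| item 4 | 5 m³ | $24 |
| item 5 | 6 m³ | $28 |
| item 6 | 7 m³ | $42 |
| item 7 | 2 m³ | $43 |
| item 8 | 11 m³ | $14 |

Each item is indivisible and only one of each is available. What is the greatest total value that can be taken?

This is a 0/1 knapsack; check combinations near the capacity.
- item 1+item 6+item 7: volume 2+7+2=11, value 21+42+43=106
- item 1+item 5+item 7: volume 2+6+2=10, value 21+28+43=92
- item 1+item 4+item 7: volume 2+5+2=9, value 21+24+43=88
- item 6+item 7: volume 7+2=9, value 42+43=85
Best: $106.

$106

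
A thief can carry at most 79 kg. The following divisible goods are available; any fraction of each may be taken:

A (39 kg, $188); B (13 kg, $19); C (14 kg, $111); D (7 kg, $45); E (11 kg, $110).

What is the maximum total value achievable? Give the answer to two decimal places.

Take in order of value per unit:
- E (110/11 per unit): all 11 → value 110, running total 110.00
- C (111/14 per unit): all 14 → value 111, running total 221.00
- D (45/7 per unit): all 7 → value 45, running total 266.00
- A (188/39 per unit): all 39 → value 188, running total 454.00
- B (19/13 per unit): 8 of 13 → value 8×19/13 = 11.6923, running total 465.69
Total 465.69.

465.69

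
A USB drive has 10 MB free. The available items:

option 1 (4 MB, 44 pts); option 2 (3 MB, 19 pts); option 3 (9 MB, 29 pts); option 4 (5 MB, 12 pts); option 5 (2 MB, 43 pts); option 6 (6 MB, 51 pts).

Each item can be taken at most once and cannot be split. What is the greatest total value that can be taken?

Check high-value combinations within 10 MB:
- option 1+option 2+option 5: size 4+3+2=9, value 44+19+43=106
- option 1+option 6: size 4+6=10, value 44+51=95
- option 5+option 6: size 2+6=8, value 43+51=94
- option 1+option 5: size 4+2=6, value 44+43=87
Best: 106 pts.

106 pts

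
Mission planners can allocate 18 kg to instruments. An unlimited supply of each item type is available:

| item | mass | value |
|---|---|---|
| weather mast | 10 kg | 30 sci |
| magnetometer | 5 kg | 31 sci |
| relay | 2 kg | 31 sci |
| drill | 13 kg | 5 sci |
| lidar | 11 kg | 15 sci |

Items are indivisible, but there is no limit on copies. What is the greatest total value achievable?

279 sci

Best value-per-unit is relay at 31/2, and filling with it alone uses mass 9×2=18. No mix of the others beats 9×31 = 279.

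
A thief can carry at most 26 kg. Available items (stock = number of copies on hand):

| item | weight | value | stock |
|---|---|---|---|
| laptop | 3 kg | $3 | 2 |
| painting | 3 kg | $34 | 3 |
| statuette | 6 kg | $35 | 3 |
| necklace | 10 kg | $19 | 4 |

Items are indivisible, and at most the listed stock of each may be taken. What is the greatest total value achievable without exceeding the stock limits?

$175

Best selections within weight 26 and stock limits:
- 1×laptop + 3×painting + 2×statuette: weight 24, value 175
- 2×painting + 3×statuette: weight 24, value 173
- 3×painting + 2×statuette: weight 21, value 172
- 3×painting + 1×statuette + 1×necklace: weight 25, value 156
Best: $175.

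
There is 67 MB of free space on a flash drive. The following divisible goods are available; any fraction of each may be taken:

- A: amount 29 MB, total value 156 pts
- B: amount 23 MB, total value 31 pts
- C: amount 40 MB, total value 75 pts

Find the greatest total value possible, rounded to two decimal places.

Take in order of value per unit:
- A (156/29 per unit): all 29 → value 156, running total 156.00
- C (75/40 per unit): 38 of 40 → value 38×75/40 = 71.2500, running total 227.25
Total 227.25.

227.25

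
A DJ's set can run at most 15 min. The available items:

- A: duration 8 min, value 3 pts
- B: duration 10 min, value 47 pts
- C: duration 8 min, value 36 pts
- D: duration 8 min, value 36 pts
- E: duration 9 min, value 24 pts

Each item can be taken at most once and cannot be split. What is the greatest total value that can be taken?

Check high-value combinations within 15 min:
- B: duration 10, value 47
- C: duration 8, value 36
- D: duration 8, value 36
- E: duration 9, value 24
- A: duration 8, value 3
Best: 47 pts.

47 pts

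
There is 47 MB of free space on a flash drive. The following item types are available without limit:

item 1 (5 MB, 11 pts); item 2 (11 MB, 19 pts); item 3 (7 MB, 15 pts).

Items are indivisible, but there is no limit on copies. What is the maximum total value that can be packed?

103 pts

Best value-per-unit is item 1 at 11/5; filling with it alone gives 9×11 = 99.
Optimal mix: 8×item 1 + 1×item 3 → size 47, value 103.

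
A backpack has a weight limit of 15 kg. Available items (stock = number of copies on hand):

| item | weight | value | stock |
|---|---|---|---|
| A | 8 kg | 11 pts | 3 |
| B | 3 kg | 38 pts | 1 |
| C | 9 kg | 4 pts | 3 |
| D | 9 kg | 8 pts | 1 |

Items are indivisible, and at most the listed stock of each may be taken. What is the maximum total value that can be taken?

Top feasible selections:
- 1×A + 1×B: weight 11, value 49
- 1×B + 1×D: weight 12, value 46
- 1×B + 1×C: weight 12, value 42
Best: 49 pts.

49 pts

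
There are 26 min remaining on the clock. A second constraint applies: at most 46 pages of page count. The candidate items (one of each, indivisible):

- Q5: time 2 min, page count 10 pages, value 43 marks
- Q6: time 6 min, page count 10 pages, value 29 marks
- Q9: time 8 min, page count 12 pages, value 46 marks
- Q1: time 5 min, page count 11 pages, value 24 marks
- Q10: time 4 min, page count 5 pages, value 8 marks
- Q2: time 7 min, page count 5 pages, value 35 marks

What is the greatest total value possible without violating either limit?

156 marks

Feasible sets respecting both limits:
- Q5+Q9+Q1+Q10+Q2: time 26, page count 43, value 156
- Q5+Q6+Q9+Q2: time 23, page count 37, value 153
- Q5+Q9+Q1+Q2: time 22, page count 38, value 148
Best: 156 marks.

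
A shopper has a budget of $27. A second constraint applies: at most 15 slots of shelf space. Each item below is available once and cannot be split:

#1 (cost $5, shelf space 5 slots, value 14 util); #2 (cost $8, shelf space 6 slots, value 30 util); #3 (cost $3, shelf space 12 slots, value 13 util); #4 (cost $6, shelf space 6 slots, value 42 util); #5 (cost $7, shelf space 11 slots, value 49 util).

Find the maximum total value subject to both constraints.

Feasible sets respecting both limits:
- #2+#4: cost 14, shelf space 12, value 72
- #1+#4: cost 11, shelf space 11, value 56
- #5: cost 7, shelf space 11, value 49
Best: 72 util.

72 util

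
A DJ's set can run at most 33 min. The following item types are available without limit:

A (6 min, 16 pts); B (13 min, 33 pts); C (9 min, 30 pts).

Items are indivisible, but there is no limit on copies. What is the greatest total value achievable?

Best value-per-unit is C at 30/9; filling with it alone gives 3×30 = 90.
Optimal mix: 1×A + 3×C → duration 33, value 106.

106 pts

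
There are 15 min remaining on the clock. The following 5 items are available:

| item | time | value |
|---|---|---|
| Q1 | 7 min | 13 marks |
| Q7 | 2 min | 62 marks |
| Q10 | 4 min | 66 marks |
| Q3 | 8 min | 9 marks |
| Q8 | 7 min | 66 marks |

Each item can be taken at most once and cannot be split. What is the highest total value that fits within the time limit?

This is a 0/1 knapsack; check combinations near the capacity.
- Q7+Q10+Q8: time 2+4+7=13, value 62+66+66=194
- Q1+Q7+Q10: time 7+2+4=13, value 13+62+66=141
- Q7+Q10+Q3: time 2+4+8=14, value 62+66+9=137
- Q10+Q8: time 4+7=11, value 66+66=132
- Q7+Q10: time 2+4=6, value 62+66=128
Best: 194 marks.

194 marks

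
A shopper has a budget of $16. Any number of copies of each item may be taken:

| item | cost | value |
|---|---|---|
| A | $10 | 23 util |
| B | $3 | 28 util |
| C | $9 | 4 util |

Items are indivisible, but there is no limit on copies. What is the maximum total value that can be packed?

140 util

Best value-per-unit is B at 28/3, and filling with it alone uses cost 5×3=15. No mix of the others beats 5×28 = 140.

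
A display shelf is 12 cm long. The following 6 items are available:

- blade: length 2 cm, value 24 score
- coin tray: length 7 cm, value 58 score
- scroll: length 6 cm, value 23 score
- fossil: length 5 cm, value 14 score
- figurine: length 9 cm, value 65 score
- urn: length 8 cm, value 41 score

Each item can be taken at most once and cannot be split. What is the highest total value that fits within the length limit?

Check high-value combinations within 12 cm:
- blade+figurine: length 2+9=11, value 24+65=89
- blade+coin tray: length 2+7=9, value 24+58=82
- coin tray+fossil: length 7+5=12, value 58+14=72
- figurine: length 9, value 65
- blade+urn: length 2+8=10, value 24+41=65
Best: 89 score.

89 score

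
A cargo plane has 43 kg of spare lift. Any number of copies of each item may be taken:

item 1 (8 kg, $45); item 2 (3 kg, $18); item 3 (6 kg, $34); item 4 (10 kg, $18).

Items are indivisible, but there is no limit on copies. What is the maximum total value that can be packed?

Best value-per-unit is item 2 at 18/3; filling with it alone gives 14×18 = 252.
Optimal mix: 2×item 1 + 9×item 2 → weight 43, value 252.

$252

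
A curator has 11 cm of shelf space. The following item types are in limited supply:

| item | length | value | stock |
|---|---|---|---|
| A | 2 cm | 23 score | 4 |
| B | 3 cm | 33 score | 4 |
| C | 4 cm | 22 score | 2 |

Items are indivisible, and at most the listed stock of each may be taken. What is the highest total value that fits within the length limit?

125 score

Best selections within length 11 and stock limits:
- 4×A + 1×B: length 11, value 125
- 1×A + 3×B: length 11, value 122
- 2×A + 2×B: length 10, value 112
- 3×A + 1×B: length 9, value 102
Best: 125 score.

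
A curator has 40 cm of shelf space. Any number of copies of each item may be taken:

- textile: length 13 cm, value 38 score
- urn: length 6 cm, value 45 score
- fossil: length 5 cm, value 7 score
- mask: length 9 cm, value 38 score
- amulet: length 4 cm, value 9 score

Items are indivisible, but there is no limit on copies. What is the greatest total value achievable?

279 score

Best value-per-unit is urn at 45/6; filling with it alone gives 6×45 = 270.
Optimal mix: 6×urn + 1×amulet → length 40, value 279.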